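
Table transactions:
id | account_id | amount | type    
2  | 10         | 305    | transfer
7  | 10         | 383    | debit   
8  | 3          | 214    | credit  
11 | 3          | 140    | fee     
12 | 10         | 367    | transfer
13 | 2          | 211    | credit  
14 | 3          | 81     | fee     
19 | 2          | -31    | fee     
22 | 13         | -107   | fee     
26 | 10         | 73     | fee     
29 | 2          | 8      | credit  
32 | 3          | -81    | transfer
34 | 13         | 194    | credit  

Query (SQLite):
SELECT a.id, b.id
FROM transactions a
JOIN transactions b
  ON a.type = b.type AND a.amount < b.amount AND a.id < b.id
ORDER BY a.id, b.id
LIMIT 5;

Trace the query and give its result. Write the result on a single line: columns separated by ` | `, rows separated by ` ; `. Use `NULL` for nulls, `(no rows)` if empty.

2 | 12 ; 19 | 26 ; 22 | 26 ; 29 | 34

Pairs (a,b) with same type, a.amount < b.amount, a.id < b.id.
type groups: credit:{8,13,29,34} debit:{7} fee:{11,14,19,22,26} transfer:{2,12,32}
Ordered by (a.id, b.id); first 5.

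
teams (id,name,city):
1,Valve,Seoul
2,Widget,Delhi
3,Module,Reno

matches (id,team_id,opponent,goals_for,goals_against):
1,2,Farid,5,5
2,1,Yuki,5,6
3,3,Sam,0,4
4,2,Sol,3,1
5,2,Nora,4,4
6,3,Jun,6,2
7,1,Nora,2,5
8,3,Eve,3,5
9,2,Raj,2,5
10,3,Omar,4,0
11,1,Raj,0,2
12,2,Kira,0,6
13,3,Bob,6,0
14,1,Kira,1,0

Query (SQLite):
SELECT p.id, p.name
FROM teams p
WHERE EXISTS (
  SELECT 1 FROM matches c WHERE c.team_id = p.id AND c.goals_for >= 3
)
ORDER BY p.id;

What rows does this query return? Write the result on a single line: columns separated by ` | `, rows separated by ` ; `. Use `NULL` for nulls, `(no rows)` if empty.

1 | Valve ; 2 | Widget ; 3 | Module

For each teams row, check whether any matches with matching team_id has goals_for >= 3.
Keep rows where that is true.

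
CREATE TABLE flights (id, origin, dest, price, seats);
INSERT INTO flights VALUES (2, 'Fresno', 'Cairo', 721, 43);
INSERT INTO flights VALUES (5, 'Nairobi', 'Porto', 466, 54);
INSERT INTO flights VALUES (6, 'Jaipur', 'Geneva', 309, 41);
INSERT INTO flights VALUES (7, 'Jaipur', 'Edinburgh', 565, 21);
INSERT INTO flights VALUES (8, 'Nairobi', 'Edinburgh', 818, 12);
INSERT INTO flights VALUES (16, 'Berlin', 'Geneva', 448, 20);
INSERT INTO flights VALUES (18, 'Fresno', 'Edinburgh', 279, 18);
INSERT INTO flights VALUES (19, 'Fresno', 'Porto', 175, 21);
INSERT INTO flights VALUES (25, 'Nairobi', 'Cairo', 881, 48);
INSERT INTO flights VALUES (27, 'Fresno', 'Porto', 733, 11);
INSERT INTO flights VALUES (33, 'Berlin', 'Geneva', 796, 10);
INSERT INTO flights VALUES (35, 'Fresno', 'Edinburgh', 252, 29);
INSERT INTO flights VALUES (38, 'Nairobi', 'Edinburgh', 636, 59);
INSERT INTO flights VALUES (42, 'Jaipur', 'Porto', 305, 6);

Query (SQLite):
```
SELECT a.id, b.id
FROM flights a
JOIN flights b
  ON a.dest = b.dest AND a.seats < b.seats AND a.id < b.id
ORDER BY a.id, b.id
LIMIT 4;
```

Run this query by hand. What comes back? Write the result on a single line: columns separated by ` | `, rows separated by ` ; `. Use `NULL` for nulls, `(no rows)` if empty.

Pairs (a,b) with same dest, a.seats < b.seats, a.id < b.id.
dest groups: Cairo:{2,25} Edinburgh:{7,8,18,35,38} Geneva:{6,16,33} Porto:{5,19,27,42}
Ordered by (a.id, b.id); first 4.

2 | 25 ; 7 | 35 ; 7 | 38 ; 8 | 18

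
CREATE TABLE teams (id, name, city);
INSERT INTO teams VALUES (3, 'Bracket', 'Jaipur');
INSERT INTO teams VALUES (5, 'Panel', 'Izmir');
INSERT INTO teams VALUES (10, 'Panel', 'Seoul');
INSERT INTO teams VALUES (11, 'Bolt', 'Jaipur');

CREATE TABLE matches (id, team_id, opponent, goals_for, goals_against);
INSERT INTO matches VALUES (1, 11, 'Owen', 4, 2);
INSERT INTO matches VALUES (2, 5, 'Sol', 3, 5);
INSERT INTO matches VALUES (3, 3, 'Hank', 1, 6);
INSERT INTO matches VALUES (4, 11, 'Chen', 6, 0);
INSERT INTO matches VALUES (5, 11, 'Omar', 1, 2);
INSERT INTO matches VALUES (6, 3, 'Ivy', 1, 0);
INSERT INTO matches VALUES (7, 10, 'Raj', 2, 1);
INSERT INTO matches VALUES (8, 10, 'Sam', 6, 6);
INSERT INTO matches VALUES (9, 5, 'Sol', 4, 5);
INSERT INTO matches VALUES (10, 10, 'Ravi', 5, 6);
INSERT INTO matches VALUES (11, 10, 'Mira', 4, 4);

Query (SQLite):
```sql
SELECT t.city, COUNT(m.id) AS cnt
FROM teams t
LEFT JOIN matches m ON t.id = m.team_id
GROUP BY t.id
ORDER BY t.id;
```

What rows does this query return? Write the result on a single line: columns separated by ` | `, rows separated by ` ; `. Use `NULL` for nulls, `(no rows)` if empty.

Jaipur | 2 ; Izmir | 2 ; Seoul | 4 ; Jaipur | 3

LEFT JOIN keeps every teams row; unmatched ones get NULL for matches columns.
Group by teams.id and compute COUNT(m.id). COUNT(col) of an all-NULL group is 0.
  3: ids {3, 6} → COUNT(m.id)=2
  5: ids {2, 9} → COUNT(m.id)=2
  10: ids {7, 8, 10, 11} → COUNT(m.id)=4
  11: ids {1, 4, 5} → COUNT(m.id)=3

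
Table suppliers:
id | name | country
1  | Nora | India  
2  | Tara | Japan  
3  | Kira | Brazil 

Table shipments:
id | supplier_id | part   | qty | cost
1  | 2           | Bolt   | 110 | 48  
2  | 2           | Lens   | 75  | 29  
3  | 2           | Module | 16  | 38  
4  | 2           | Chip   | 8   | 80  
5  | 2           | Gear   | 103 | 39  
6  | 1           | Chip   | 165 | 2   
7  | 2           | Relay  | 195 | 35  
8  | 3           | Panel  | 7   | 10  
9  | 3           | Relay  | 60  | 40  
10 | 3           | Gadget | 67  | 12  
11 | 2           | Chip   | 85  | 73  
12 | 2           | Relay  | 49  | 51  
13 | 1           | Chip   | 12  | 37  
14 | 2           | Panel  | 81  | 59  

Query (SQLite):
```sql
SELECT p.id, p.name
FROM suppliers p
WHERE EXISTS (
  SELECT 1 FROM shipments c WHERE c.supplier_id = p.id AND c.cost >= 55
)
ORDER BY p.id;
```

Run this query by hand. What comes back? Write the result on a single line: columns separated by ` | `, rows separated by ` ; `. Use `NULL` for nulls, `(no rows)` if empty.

2 | Tara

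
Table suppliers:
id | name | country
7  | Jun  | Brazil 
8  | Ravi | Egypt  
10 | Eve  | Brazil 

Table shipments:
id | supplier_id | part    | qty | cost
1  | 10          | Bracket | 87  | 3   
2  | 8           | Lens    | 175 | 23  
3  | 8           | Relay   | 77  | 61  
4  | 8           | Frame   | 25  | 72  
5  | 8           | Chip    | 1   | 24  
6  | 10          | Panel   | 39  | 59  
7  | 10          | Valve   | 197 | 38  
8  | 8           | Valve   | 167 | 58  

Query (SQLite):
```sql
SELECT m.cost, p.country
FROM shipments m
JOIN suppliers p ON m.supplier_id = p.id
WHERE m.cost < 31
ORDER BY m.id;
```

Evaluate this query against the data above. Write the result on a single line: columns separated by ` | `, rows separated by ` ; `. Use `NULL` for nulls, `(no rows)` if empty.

Each shipments row matches the suppliers row where supplier_id = suppliers.id.
Then keep rows with m.cost < 31.

3 | Brazil ; 23 | Egypt ; 24 | Egypt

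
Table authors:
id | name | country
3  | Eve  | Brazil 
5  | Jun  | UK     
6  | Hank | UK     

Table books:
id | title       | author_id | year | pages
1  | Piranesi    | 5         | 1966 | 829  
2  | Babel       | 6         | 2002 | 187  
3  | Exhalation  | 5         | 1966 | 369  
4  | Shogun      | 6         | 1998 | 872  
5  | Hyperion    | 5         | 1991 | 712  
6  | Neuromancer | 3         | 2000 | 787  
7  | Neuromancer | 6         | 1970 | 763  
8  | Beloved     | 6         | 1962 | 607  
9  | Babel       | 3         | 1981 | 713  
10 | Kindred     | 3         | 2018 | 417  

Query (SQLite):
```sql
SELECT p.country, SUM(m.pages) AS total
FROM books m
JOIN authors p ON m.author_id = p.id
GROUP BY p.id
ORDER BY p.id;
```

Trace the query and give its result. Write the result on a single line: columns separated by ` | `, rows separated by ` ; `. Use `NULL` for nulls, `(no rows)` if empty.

Join each books row to its authors via author_id.
Group joined rows by authors.id; compute SUM(m.pages) per group.
  3: ids {6, 9, 10} → SUM(m.pages)=1917
  5: ids {1, 3, 5} → SUM(m.pages)=1910
  6: ids {2, 4, 7, 8} → SUM(m.pages)=2429

Brazil | 1917 ; UK | 1910 ; UK | 2429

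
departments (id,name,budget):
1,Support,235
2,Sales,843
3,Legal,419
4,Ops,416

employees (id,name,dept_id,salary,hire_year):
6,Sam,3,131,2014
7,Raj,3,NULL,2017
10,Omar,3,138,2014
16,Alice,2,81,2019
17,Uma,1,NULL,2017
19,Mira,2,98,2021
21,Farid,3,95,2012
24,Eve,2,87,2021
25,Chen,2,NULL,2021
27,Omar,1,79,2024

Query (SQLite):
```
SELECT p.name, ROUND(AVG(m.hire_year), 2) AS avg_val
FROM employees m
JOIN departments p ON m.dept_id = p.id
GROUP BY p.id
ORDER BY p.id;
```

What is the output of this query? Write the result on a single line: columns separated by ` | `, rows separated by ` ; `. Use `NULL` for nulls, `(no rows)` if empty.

Support | 2020.5 ; Sales | 2020.5 ; Legal | 2014.25

Join each employees row to its departments via dept_id.
Group joined rows by departments.id; compute ROUND(AVG(m.hire_year), 2) per group.
  1: ids {17, 27} → ROUND(AVG(m.hire_year), 2)=2020.5
  2: ids {16, 19, 24, 25} → ROUND(AVG(m.hire_year), 2)=2020.5
  3: ids {6, 7, 10, 21} → ROUND(AVG(m.hire_year), 2)=2014.25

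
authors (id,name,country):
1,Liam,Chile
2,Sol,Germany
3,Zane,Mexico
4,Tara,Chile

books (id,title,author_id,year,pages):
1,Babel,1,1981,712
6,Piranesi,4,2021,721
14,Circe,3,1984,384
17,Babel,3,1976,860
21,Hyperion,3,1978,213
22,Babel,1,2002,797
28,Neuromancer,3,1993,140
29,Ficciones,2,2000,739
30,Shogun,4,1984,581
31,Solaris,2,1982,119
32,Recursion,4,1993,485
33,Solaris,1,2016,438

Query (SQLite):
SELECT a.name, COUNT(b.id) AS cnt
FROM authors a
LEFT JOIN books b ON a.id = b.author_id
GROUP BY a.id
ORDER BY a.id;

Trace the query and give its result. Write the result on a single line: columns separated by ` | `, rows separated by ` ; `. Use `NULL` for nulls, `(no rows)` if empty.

LEFT JOIN keeps every authors row; unmatched ones get NULL for books columns.
Group by authors.id and compute COUNT(b.id). COUNT(col) of an all-NULL group is 0.
  1: ids {1, 22, 33} → COUNT(b.id)=3
  2: ids {29, 31} → COUNT(b.id)=2
  3: ids {14, 17, 21, 28} → COUNT(b.id)=4
  4: ids {6, 30, 32} → COUNT(b.id)=3

Liam | 3 ; Sol | 2 ; Zane | 4 ; Tara | 3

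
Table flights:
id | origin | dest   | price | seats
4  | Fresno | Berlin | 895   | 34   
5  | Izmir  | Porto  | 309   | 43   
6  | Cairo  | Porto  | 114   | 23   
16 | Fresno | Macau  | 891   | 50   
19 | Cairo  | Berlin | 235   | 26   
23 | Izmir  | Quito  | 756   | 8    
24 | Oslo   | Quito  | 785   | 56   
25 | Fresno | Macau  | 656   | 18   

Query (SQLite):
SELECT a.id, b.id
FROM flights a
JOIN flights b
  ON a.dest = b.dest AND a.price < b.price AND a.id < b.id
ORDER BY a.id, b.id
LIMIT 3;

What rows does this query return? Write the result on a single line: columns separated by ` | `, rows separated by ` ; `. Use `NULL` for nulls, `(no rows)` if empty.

23 | 24

Pairs (a,b) with same dest, a.price < b.price, a.id < b.id.
dest groups: Berlin:{4,19} Macau:{16,25} Porto:{5,6} Quito:{23,24}
Ordered by (a.id, b.id); first 3.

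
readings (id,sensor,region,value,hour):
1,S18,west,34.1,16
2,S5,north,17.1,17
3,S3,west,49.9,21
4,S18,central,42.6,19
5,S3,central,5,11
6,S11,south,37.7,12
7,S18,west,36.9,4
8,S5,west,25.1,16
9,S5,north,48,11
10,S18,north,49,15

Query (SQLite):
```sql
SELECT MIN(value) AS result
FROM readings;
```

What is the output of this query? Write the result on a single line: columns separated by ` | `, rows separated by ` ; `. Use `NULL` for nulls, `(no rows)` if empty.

All value values: [34.1, 17.1, 49.9, 42.6, 5, 37.7, 36.9, 25.1, 48, 49].
MIN of non-NULL values = 5.

5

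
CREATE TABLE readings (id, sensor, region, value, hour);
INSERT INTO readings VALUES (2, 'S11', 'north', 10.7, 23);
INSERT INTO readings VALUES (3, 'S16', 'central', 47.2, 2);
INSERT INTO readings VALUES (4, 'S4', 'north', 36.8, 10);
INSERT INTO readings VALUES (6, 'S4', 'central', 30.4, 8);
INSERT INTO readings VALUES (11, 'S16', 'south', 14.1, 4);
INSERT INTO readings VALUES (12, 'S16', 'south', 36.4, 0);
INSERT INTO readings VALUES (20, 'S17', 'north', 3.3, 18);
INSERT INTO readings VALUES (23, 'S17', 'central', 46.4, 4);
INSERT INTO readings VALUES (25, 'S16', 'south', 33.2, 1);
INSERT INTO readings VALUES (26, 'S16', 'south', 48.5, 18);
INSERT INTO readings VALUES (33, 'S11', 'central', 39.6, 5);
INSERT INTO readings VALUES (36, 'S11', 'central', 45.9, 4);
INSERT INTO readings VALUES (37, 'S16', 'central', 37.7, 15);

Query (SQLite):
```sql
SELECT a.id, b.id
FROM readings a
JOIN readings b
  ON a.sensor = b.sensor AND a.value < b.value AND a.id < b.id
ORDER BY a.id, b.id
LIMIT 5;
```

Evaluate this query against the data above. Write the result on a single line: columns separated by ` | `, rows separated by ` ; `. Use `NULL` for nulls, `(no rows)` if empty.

2 | 33 ; 2 | 36 ; 3 | 26 ; 11 | 12 ; 11 | 25

Pairs (a,b) with same sensor, a.value < b.value, a.id < b.id.
sensor groups: S11:{2,33,36} S16:{3,11,12,25,26,37} S17:{20,23} S4:{4,6}
Ordered by (a.id, b.id); first 5.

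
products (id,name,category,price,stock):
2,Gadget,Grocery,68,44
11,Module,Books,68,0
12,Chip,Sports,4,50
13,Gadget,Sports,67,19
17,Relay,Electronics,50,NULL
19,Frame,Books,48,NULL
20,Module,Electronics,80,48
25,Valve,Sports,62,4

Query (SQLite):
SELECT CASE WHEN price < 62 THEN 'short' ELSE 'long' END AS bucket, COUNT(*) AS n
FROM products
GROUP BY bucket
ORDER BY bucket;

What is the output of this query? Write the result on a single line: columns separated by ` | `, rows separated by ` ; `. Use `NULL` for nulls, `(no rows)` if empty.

Bucket rows by price < 62 → 'short' else 'long'; count each bucket.

long | 5 ; short | 3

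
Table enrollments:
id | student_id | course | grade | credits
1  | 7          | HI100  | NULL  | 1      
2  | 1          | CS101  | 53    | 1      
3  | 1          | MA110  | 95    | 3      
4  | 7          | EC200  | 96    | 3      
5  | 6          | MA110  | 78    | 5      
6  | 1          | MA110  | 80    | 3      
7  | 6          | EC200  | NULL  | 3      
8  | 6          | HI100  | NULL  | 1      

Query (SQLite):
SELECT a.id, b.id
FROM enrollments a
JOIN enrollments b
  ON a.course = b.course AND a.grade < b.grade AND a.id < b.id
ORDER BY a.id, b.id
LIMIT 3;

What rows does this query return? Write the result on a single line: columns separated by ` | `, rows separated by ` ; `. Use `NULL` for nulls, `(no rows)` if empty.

Pairs (a,b) with same course, a.grade < b.grade, a.id < b.id.
course groups: CS101:{2} EC200:{4,7} HI100:{1,8} MA110:{3,5,6}
Ordered by (a.id, b.id); first 3.

5 | 6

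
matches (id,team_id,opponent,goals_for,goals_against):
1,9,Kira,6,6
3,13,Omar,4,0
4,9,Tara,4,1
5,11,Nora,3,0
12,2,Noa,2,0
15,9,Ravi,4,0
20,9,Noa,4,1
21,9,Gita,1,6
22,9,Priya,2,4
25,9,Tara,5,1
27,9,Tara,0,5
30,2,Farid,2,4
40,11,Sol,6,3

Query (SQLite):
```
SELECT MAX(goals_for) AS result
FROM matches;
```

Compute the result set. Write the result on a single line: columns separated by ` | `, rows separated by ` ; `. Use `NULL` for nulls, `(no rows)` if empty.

All goals_for values: [6, 4, 4, 3, 2, 4, 4, 1, 2, 5, 0, 2, 6].
MAX of non-NULL values = 6.

6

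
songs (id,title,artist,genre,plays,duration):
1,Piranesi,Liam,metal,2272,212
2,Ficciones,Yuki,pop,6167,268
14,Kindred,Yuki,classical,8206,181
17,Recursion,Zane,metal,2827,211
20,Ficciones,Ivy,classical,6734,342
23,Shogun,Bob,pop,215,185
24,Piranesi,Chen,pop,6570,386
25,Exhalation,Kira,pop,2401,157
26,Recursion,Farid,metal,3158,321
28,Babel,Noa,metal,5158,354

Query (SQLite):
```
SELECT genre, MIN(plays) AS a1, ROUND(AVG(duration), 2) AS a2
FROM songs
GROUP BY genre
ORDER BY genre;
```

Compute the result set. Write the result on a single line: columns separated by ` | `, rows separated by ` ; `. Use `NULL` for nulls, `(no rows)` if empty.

Group songs by genre.
Per group compute: MIN(plays), ROUND(AVG(duration), 2).
  classical: ids {14, 20} → MIN(plays)=6734, ROUND(AVG(duration), 2)=261.5
  metal: ids {1, 17, 26, 28} → MIN(plays)=2272, ROUND(AVG(duration), 2)=274.5
  pop: ids {2, 23, 24, 25} → MIN(plays)=215, ROUND(AVG(duration), 2)=249

classical | 6734 | 261.5 ; metal | 2272 | 274.5 ; pop | 215 | 249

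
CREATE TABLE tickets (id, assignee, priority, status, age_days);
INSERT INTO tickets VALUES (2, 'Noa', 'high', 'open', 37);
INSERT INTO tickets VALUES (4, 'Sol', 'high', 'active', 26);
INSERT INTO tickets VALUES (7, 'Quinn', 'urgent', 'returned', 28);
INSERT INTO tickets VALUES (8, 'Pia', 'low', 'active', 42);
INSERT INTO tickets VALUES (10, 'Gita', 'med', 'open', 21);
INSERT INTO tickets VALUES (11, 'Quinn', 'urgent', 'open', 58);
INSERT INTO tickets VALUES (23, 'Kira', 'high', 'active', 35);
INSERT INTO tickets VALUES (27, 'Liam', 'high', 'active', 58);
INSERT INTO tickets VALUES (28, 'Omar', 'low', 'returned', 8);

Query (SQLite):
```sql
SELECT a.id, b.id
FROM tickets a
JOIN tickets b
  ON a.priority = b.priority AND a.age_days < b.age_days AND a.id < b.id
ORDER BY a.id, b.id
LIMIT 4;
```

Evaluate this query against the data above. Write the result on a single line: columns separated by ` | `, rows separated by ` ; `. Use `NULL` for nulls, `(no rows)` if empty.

Pairs (a,b) with same priority, a.age_days < b.age_days, a.id < b.id.
priority groups: high:{2,4,23,27} low:{8,28} med:{10} urgent:{7,11}
Ordered by (a.id, b.id); first 4.

2 | 27 ; 4 | 23 ; 4 | 27 ; 7 | 11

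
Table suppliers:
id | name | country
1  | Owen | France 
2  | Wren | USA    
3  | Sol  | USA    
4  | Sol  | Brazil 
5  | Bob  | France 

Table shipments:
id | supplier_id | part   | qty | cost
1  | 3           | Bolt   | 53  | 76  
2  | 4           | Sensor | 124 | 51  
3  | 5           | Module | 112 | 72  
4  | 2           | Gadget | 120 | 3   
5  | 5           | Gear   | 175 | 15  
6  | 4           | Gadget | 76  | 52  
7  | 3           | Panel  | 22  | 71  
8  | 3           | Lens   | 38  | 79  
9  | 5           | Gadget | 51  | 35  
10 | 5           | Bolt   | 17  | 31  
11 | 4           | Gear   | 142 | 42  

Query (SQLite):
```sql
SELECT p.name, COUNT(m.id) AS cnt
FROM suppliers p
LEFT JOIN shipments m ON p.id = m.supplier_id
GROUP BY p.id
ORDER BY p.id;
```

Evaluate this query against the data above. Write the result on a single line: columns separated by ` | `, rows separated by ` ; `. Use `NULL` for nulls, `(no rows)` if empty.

LEFT JOIN keeps every suppliers row; unmatched ones get NULL for shipments columns.
Group by suppliers.id and compute COUNT(m.id). COUNT(col) of an all-NULL group is 0.
  1: ids {—} → COUNT(m.id)=0
  2: ids {4} → COUNT(m.id)=1
  3: ids {1, 7, 8} → COUNT(m.id)=3
  4: ids {2, 6, 11} → COUNT(m.id)=3
  5: ids {3, 5, 9, 10} → COUNT(m.id)=4

Owen | 0 ; Wren | 1 ; Sol | 3 ; Sol | 3 ; Bob | 4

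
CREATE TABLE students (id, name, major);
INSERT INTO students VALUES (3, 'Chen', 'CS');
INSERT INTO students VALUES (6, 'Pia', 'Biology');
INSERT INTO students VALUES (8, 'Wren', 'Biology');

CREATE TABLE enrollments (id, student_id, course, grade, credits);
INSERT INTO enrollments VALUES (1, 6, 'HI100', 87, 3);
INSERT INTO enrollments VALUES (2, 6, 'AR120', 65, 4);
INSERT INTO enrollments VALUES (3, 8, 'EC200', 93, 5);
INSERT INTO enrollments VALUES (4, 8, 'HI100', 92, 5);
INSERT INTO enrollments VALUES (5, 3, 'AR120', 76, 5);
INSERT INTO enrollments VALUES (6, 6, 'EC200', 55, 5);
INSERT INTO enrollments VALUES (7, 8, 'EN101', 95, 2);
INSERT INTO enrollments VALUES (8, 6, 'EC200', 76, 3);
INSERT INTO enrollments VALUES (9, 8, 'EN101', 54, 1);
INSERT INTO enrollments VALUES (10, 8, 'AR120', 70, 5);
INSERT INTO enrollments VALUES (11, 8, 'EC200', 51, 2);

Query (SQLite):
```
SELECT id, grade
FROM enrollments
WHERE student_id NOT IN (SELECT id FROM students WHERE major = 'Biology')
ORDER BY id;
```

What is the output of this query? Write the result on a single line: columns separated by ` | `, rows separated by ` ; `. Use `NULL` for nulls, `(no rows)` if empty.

Inner query: students.id where major = 'Biology'.
Outer: keep enrollments rows whose student_id is not in that set.
Inner query → {6, 8}

5 | 76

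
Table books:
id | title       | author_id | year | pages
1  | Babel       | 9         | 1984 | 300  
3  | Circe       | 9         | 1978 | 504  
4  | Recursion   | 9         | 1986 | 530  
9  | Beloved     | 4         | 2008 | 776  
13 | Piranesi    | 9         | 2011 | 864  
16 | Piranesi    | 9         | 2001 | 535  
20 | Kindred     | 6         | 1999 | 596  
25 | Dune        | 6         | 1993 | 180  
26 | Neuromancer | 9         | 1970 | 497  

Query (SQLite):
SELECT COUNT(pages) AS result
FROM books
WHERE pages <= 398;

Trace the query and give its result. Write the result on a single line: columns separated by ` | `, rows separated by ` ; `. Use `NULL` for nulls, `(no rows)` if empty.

2

Rows where pages <= 398 → pages values: [300, 180].
COUNT(pages) counts non-NULL values → 2.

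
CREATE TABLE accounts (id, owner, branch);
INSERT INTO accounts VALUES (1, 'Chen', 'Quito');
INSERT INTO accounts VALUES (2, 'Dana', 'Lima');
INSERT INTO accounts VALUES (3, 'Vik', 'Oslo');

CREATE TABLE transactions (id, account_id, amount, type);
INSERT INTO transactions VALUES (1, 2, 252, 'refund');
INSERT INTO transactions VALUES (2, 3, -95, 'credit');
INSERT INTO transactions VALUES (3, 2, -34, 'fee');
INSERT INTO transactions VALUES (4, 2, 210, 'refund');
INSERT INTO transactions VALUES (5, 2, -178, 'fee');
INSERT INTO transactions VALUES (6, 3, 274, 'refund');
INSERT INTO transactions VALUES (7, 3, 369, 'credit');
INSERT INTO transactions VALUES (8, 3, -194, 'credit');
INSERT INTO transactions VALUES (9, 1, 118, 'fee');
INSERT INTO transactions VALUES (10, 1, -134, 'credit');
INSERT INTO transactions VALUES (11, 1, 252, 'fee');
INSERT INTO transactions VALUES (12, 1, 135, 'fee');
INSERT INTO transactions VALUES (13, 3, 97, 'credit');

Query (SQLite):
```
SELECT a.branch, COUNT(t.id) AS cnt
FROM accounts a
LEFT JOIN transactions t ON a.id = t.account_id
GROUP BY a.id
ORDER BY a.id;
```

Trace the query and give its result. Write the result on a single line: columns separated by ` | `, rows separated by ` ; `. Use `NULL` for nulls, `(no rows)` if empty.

Quito | 4 ; Lima | 4 ; Oslo | 5

LEFT JOIN keeps every accounts row; unmatched ones get NULL for transactions columns.
Group by accounts.id and compute COUNT(t.id). COUNT(col) of an all-NULL group is 0.
  1: ids {9, 10, 11, 12} → COUNT(t.id)=4
  2: ids {1, 3, 4, 5} → COUNT(t.id)=4
  3: ids {2, 6, 7, 8, 13} → COUNT(t.id)=5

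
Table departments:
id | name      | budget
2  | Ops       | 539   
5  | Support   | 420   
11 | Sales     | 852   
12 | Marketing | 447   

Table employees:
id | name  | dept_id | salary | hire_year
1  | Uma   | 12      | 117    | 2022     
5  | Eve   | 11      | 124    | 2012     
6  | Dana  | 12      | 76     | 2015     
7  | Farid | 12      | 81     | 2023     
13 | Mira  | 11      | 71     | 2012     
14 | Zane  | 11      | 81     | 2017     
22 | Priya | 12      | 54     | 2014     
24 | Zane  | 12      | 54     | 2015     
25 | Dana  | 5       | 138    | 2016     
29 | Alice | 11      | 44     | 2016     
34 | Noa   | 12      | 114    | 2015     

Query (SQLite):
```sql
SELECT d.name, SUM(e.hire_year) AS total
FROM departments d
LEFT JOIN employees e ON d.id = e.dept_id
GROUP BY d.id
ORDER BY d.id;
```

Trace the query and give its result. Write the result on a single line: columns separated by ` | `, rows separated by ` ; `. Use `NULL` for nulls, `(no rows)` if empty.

LEFT JOIN keeps every departments row; unmatched ones get NULL for employees columns.
Group by departments.id and compute SUM(e.hire_year). SUM over an all-NULL group is NULL.
  2: ids {—} → SUM(e.hire_year)=NULL
  5: ids {25} → SUM(e.hire_year)=2016
  11: ids {5, 13, 14, 29} → SUM(e.hire_year)=8057
  12: ids {1, 6, 7, 22, 24, 34} → SUM(e.hire_year)=12104

Ops | NULL ; Support | 2016 ; Sales | 8057 ; Marketing | 12104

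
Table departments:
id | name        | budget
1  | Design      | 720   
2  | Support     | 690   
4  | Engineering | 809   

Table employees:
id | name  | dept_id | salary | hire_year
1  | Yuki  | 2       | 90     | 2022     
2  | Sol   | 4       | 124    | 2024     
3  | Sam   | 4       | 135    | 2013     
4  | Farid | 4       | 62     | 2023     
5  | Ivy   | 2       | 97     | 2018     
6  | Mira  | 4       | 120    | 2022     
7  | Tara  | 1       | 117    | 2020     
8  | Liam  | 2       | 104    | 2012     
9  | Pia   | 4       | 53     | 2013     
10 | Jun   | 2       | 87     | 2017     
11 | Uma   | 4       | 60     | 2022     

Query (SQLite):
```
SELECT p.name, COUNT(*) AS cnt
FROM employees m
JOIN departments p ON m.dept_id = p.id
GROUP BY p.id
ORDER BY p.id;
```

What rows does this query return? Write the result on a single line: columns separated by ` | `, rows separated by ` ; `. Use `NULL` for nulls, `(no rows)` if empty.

Join each employees row to its departments via dept_id.
Group joined rows by departments.id; compute COUNT(*) per group.
  1: ids {7} → COUNT(*)=1
  2: ids {1, 5, 8, 10} → COUNT(*)=4
  4: ids {2, 3, 4, 6, 9, 11} → COUNT(*)=6

Design | 1 ; Support | 4 ; Engineering | 6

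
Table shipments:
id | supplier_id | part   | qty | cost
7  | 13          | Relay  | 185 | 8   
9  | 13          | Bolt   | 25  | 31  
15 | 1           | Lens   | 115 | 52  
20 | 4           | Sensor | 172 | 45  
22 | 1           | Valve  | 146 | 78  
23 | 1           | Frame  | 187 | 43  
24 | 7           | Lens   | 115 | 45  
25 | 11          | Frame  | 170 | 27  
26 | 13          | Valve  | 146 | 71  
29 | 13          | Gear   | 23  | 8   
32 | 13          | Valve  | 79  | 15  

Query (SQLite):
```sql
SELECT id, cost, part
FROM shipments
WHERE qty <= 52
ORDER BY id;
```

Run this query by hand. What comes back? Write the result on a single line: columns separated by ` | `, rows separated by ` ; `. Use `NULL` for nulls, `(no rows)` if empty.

9 | 31 | Bolt ; 29 | 8 | Gear

qty <= 52: ids {9, 29}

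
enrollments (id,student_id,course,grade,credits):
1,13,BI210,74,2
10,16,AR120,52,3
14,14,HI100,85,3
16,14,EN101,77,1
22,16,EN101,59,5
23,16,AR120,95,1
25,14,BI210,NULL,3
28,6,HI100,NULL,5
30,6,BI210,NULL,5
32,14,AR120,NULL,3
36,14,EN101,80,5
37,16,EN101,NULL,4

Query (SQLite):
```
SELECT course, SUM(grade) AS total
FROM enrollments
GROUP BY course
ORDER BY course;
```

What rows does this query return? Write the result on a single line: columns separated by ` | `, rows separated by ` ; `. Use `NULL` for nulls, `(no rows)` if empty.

Partition enrollments by course; compute SUM(grade) within each group.
  AR120: ids {10, 23, 32} → SUM(grade)=147
  BI210: ids {1, 25, 30} → SUM(grade)=74
  EN101: ids {16, 22, 36, 37} → SUM(grade)=216
  HI100: ids {14, 28} → SUM(grade)=85

AR120 | 147 ; BI210 | 74 ; EN101 | 216 ; HI100 | 85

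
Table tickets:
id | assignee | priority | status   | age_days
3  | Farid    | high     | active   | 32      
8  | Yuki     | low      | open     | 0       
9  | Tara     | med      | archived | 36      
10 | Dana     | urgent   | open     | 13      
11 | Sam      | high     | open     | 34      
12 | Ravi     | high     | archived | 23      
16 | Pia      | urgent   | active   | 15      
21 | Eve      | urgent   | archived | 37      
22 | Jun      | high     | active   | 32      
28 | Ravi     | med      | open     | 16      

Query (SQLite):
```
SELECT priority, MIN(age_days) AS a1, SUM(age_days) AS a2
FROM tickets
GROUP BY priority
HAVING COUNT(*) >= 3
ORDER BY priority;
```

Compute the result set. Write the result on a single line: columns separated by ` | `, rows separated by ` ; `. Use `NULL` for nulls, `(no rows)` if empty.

high | 23 | 121 ; urgent | 13 | 65

Group tickets by priority.
Per group compute: MIN(age_days), SUM(age_days).
HAVING: drop groups with fewer than 3 rows.
  high: ids {3, 11, 12, 22} → MIN(age_days)=23, SUM(age_days)=121
  low: ids {8} → MIN(age_days)=0, SUM(age_days)=0
  med: ids {9, 28} → MIN(age_days)=16, SUM(age_days)=52
  urgent: ids {10, 16, 21} → MIN(age_days)=13, SUM(age_days)=65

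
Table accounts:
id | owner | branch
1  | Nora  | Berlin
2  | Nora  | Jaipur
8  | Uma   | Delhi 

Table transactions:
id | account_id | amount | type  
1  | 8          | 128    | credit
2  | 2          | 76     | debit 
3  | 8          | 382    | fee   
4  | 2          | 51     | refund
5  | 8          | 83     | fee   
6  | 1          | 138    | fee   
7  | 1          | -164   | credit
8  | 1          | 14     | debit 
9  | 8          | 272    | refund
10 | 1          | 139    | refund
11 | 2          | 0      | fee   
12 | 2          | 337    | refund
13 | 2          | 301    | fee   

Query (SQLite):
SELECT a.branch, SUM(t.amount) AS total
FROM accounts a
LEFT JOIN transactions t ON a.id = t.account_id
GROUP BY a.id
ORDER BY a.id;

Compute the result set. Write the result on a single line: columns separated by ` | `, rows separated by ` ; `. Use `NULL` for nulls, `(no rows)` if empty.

LEFT JOIN keeps every accounts row; unmatched ones get NULL for transactions columns.
Group by accounts.id and compute SUM(t.amount). SUM over an all-NULL group is NULL.
  1: ids {6, 7, 8, 10} → SUM(t.amount)=127
  2: ids {2, 4, 11, 12, 13} → SUM(t.amount)=765
  8: ids {1, 3, 5, 9} → SUM(t.amount)=865

Berlin | 127 ; Jaipur | 765 ; Delhi | 865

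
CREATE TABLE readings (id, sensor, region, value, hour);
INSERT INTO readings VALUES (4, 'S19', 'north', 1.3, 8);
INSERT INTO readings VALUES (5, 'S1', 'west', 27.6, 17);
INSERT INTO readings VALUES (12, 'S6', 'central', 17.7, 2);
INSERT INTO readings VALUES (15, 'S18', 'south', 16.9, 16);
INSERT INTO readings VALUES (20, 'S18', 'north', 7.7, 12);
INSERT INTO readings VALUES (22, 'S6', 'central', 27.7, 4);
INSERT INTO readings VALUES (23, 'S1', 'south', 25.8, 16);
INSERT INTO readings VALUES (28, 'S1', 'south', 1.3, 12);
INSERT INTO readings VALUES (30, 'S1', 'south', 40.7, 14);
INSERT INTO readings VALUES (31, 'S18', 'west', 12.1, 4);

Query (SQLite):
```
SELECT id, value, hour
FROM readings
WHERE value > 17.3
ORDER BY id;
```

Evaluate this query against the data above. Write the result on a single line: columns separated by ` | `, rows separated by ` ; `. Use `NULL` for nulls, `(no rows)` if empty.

value > 17.3: ids {5, 12, 22, 23, 30}

5 | 27.6 | 17 ; 12 | 17.7 | 2 ; 22 | 27.7 | 4 ; 23 | 25.8 | 16 ; 30 | 40.7 | 14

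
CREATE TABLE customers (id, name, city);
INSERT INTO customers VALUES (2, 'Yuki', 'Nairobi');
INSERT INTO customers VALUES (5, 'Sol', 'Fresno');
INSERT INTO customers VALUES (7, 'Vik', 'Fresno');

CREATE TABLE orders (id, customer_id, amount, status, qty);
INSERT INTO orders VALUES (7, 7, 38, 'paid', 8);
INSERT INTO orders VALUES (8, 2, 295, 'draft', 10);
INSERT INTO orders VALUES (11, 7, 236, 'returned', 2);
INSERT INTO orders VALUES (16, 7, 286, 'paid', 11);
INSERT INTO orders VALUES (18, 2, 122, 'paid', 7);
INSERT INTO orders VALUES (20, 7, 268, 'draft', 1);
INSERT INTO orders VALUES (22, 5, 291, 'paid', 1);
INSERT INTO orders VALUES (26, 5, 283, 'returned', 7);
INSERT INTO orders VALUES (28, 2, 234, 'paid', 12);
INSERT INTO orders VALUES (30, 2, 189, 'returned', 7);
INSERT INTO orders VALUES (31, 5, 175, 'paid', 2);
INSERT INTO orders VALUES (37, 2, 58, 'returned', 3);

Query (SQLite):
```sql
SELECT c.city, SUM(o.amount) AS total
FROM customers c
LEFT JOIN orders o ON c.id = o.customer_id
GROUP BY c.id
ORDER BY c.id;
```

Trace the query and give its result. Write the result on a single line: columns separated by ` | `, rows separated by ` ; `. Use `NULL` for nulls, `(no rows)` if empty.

LEFT JOIN keeps every customers row; unmatched ones get NULL for orders columns.
Group by customers.id and compute SUM(o.amount). SUM over an all-NULL group is NULL.
  2: ids {8, 18, 28, 30, 37} → SUM(o.amount)=898
  5: ids {22, 26, 31} → SUM(o.amount)=749
  7: ids {7, 11, 16, 20} → SUM(o.amount)=828

Nairobi | 898 ; Fresno | 749 ; Fresno | 828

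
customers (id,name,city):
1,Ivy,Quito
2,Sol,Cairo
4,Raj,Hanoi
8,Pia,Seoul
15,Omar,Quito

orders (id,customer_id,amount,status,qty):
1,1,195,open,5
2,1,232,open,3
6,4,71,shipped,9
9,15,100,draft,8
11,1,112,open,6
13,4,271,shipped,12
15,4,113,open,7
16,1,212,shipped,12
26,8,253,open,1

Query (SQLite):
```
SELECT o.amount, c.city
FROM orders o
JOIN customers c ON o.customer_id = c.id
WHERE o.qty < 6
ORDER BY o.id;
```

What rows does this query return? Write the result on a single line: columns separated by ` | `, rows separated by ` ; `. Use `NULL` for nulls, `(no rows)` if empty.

Each orders row matches the customers row where customer_id = customers.id.
Then keep rows with o.qty < 6.

195 | Quito ; 232 | Quito ; 253 | Seoul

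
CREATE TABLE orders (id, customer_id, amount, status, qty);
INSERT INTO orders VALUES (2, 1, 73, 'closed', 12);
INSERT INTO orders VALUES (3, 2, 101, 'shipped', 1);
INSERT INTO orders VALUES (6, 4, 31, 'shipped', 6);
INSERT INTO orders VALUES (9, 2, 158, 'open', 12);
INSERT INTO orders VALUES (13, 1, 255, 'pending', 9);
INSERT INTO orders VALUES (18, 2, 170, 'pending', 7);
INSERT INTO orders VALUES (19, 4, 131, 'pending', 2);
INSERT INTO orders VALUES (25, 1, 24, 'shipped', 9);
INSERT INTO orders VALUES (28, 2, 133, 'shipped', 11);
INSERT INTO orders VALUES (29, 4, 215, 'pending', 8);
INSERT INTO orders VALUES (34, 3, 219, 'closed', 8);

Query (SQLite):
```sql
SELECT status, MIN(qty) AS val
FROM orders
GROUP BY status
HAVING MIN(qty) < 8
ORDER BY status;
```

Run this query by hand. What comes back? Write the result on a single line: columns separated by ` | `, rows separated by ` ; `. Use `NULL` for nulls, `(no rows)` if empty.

Partition orders by status; compute MIN(qty) within each group.
HAVING: keep groups where MIN(qty) < 8.
  closed: ids {2, 34} → MIN(qty)=8
  open: ids {9} → MIN(qty)=12
  pending: ids {13, 18, 19, 29} → MIN(qty)=2
  shipped: ids {3, 6, 25, 28} → MIN(qty)=1

pending | 2 ; shipped | 1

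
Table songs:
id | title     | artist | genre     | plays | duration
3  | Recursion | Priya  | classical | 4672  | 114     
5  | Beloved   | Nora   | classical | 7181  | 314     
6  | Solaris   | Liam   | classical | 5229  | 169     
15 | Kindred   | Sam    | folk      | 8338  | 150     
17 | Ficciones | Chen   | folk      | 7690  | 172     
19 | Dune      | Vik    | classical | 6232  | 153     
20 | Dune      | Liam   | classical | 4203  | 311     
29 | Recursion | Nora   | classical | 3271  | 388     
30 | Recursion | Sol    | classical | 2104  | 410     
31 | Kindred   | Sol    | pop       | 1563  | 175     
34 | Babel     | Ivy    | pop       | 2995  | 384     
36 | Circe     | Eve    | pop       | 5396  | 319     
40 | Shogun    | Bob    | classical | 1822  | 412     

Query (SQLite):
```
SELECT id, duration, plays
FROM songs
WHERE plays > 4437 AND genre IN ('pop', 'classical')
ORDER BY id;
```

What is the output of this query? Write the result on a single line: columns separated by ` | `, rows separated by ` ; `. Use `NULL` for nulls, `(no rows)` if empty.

3 | 114 | 4672 ; 5 | 314 | 7181 ; 6 | 169 | 5229 ; 19 | 153 | 6232 ; 36 | 319 | 5396

plays > 4437: ids {3, 5, 6, 15, 17, 19, 36}
genre IN ('pop', 'classical'): ids {3, 5, 6, 19, 20, 29, 30, 31, 34, 36, 40}
Combine with AND.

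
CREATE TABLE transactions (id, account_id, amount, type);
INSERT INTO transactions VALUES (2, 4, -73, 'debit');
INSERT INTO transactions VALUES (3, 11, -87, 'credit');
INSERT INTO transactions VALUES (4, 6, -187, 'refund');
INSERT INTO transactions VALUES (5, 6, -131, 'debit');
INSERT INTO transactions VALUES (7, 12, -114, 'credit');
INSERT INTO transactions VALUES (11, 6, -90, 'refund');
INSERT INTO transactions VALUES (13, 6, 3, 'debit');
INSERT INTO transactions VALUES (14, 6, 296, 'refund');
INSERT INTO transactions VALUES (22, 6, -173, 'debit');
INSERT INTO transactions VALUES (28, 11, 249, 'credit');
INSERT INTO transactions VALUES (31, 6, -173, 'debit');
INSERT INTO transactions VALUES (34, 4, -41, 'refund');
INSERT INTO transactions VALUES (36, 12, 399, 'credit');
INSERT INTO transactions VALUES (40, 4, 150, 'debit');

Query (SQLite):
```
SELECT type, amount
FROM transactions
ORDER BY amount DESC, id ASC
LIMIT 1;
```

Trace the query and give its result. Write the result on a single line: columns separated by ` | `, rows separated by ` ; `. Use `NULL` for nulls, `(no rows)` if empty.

credit | 399

Sort by amount desc, tiebreak id asc: (399, id=36), (296, id=14), (249, id=28), (150, id=40) …. Take first 1.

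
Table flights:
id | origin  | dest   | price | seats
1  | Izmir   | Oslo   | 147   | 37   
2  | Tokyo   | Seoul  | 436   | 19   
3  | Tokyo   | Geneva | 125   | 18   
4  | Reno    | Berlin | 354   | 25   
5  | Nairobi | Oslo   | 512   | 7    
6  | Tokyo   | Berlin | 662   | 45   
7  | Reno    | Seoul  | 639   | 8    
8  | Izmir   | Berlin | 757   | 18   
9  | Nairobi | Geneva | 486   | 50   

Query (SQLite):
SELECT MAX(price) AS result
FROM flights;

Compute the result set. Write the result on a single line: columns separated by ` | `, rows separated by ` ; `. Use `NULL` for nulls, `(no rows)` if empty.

757

All price values: [147, 436, 125, 354, 512, 662, 639, 757, 486].
MAX of non-NULL values = 757.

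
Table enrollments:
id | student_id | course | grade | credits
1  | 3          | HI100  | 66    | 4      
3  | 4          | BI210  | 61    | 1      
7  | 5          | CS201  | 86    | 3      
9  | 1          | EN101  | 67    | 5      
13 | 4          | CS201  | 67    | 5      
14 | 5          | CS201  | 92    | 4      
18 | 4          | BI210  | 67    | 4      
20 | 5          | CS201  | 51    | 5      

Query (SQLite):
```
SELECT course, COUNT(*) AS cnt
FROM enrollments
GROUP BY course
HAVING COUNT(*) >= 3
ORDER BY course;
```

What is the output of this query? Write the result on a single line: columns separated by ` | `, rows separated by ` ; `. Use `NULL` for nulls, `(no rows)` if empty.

CS201 | 4

Partition enrollments by course; compute COUNT(*) within each group.
HAVING: keep groups with count ≥ 3.
  BI210: ids {3, 18} → COUNT(*)=2
  CS201: ids {7, 13, 14, 20} → COUNT(*)=4
  EN101: ids {9} → COUNT(*)=1
  HI100: ids {1} → COUNT(*)=1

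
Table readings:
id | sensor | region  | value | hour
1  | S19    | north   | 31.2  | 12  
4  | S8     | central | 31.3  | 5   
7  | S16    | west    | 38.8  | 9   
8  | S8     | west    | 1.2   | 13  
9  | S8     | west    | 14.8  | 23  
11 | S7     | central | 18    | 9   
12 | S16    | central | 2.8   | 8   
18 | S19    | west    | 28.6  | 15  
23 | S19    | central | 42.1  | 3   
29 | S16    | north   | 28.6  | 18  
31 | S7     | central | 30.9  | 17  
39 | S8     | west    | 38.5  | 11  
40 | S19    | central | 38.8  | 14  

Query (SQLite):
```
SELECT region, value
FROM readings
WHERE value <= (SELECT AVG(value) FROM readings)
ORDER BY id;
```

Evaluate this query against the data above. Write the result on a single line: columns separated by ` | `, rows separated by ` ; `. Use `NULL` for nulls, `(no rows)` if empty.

Scalar subquery: AVG(value) over all readings rows = 26.584615 (≈; comparison uses full precision).
Keep rows where value <= that value.

west | 1.2 ; west | 14.8 ; central | 18 ; central | 2.8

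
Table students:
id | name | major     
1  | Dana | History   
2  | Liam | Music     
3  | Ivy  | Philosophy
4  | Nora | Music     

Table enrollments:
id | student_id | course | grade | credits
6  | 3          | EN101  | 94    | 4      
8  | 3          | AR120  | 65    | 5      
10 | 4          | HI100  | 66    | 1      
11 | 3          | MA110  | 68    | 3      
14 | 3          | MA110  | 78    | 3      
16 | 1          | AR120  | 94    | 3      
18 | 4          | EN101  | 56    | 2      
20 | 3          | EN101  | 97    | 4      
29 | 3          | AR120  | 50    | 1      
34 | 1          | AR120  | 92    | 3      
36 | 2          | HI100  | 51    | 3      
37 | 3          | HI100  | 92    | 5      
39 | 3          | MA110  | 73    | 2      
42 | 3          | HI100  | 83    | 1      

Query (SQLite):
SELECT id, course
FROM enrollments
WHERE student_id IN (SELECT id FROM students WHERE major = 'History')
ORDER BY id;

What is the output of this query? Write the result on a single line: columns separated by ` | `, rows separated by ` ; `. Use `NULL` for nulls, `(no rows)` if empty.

Inner query: students.id where major = 'History'.
Outer: keep enrollments rows whose student_id is in that set.
Inner query → {1}

16 | AR120 ; 34 | AR120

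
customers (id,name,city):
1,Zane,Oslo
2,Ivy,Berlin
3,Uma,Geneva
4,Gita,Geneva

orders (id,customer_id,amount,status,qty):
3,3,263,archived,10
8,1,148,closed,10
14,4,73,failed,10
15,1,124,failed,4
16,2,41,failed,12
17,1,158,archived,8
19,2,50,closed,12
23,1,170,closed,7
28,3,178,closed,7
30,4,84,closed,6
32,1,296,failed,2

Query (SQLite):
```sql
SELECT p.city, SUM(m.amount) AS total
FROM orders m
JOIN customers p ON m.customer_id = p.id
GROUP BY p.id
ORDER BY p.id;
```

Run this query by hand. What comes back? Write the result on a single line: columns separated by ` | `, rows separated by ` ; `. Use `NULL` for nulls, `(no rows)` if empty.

Join each orders row to its customers via customer_id.
Group joined rows by customers.id; compute SUM(m.amount) per group.
  1: ids {8, 15, 17, 23, 32} → SUM(m.amount)=896
  2: ids {16, 19} → SUM(m.amount)=91
  3: ids {3, 28} → SUM(m.amount)=441
  4: ids {14, 30} → SUM(m.amount)=157

Oslo | 896 ; Berlin | 91 ; Geneva | 441 ; Geneva | 157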